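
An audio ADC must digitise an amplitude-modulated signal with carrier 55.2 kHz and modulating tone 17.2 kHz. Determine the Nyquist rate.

144.8 kHz

AM sidebands sit at fc ± fm = 38 kHz and 72.4 kHz.
Highest-frequency component: 72.4 kHz.
Nyquist rate = 2 × 72.4 kHz = 144.8 kHz.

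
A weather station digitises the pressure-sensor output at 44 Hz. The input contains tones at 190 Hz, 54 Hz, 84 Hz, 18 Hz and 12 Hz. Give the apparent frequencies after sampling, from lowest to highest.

4 Hz, 10 Hz, 12 Hz, 14 Hz, 18 Hz

fs/2 = 22 Hz.
190 Hz mod fs = 14 Hz.
14 Hz ≤ fs/2 = 22 Hz, appears at 14 Hz.
54 Hz mod fs = 10 Hz.
10 Hz ≤ fs/2 = 22 Hz, appears at 10 Hz.
84 Hz mod fs = 40 Hz.
40 Hz > fs/2 = 22 Hz, folds to fs − 40 Hz = 4 Hz.
18 Hz ≤ fs/2 = 22 Hz, passes unchanged.
12 Hz ≤ fs/2 = 22 Hz, passes unchanged.
Distinct values: {4 Hz, 10 Hz, 12 Hz, 14 Hz, 18 Hz}.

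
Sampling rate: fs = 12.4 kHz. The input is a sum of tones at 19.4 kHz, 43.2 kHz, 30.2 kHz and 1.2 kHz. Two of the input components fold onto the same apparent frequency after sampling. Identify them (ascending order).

19.4 kHz, 30.2 kHz

fs/2 = 6.2 kHz.
19.4 kHz mod fs = 7 kHz.
7 kHz > fs/2 = 6.2 kHz, folds to fs − 7 kHz = 5.4 kHz.
43.2 kHz mod fs = 6 kHz.
6 kHz ≤ fs/2 = 6.2 kHz, appears at 6 kHz.
30.2 kHz mod fs = 5.4 kHz.
5.4 kHz ≤ fs/2 = 6.2 kHz, appears at 5.4 kHz.
1.2 kHz ≤ fs/2 = 6.2 kHz, passes unchanged.
19.4 kHz and 30.2 kHz both map to 5.4 kHz.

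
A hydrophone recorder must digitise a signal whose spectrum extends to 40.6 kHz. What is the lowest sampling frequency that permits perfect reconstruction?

81.2 kHz

Nyquist rate = 2 × 40.6 kHz = 81.2 kHz.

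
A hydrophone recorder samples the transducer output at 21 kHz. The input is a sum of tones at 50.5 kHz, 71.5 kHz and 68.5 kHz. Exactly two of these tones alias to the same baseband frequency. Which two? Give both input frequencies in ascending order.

fs/2 = 10.5 kHz.
50.5 kHz mod fs = 8.5 kHz.
8.5 kHz ≤ fs/2 = 10.5 kHz, appears at 8.5 kHz.
71.5 kHz mod fs = 8.5 kHz.
8.5 kHz ≤ fs/2 = 10.5 kHz, appears at 8.5 kHz.
68.5 kHz mod fs = 5.5 kHz.
5.5 kHz ≤ fs/2 = 10.5 kHz, appears at 5.5 kHz.
50.5 kHz and 71.5 kHz both map to 8.5 kHz.

50.5 kHz, 71.5 kHz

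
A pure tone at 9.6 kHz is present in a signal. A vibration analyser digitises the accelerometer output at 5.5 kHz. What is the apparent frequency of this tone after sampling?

1.4 kHz

9.6 kHz mod fs = 4.1 kHz.
4.1 kHz > fs/2 = 2.75 kHz, folds to fs − 4.1 kHz = 1.4 kHz.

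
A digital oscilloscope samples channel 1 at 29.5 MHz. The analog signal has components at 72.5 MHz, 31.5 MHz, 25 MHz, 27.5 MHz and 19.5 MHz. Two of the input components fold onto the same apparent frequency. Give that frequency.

2 MHz

fs/2 = 14.75 MHz.
72.5 MHz mod fs = 13.5 MHz.
13.5 MHz ≤ fs/2 = 14.75 MHz, appears at 13.5 MHz.
31.5 MHz mod fs = 2 MHz.
2 MHz ≤ fs/2 = 14.75 MHz, appears at 2 MHz.
25 MHz > fs/2 = 14.75 MHz, folds to fs − 25 MHz = 4.5 MHz.
27.5 MHz > fs/2 = 14.75 MHz, folds to fs − 27.5 MHz = 2 MHz.
19.5 MHz > fs/2 = 14.75 MHz, folds to fs − 19.5 MHz = 10 MHz.
27.5 MHz and 31.5 MHz both map to 2 MHz.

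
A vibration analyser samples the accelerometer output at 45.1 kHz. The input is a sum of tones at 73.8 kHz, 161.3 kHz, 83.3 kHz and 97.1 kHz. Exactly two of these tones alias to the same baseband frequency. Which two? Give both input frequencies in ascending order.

fs/2 = 22.55 kHz.
73.8 kHz mod fs = 28.7 kHz.
28.7 kHz > fs/2 = 22.55 kHz, folds to fs − 28.7 kHz = 16.4 kHz.
161.3 kHz mod fs = 26 kHz.
26 kHz > fs/2 = 22.55 kHz, folds to fs − 26 kHz = 19.1 kHz.
83.3 kHz mod fs = 38.2 kHz.
38.2 kHz > fs/2 = 22.55 kHz, folds to fs − 38.2 kHz = 6.9 kHz.
97.1 kHz mod fs = 6.9 kHz.
6.9 kHz ≤ fs/2 = 22.55 kHz, appears at 6.9 kHz.
83.3 kHz and 97.1 kHz both map to 6.9 kHz.

83.3 kHz, 97.1 kHz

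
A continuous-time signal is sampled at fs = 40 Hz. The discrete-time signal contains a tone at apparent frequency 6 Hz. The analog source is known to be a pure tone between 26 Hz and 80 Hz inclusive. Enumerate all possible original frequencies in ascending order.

34 Hz, 46 Hz, 74 Hz

Frequencies that alias to 6 Hz are k·fs ± 6 Hz for integer k ≥ 0.
k=0: 6 Hz.
k=1: 34 Hz, 46 Hz.
k=2: 74 Hz, 86 Hz.
k=3: 114 Hz, 126 Hz.
Within [26 Hz, 80 Hz]: 34 Hz, 46 Hz, 74 Hz.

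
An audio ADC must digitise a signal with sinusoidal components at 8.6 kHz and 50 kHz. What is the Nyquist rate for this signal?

Highest-frequency component: 50 kHz.
Nyquist rate = 2 × 50 kHz = 100 kHz.

100 kHz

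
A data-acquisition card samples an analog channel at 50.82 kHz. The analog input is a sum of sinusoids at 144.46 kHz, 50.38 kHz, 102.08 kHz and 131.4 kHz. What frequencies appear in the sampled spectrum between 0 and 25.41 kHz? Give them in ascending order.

0.44 kHz, 8 kHz, 21.06 kHz

fs/2 = 25.41 kHz.
144.46 kHz mod fs = 42.82 kHz.
42.82 kHz > fs/2 = 25.41 kHz, folds to fs − 42.82 kHz = 8 kHz.
50.38 kHz > fs/2 = 25.41 kHz, folds to fs − 50.38 kHz = 0.44 kHz.
102.08 kHz mod fs = 0.44 kHz.
0.44 kHz ≤ fs/2 = 25.41 kHz, appears at 0.44 kHz.
131.4 kHz mod fs = 29.76 kHz.
29.76 kHz > fs/2 = 25.41 kHz, folds to fs − 29.76 kHz = 21.06 kHz.
Distinct values: {0.44 kHz, 8 kHz, 21.06 kHz}.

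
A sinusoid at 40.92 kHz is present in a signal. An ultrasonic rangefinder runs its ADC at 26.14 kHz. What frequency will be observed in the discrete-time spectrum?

11.36 kHz

40.92 kHz mod fs = 14.78 kHz.
14.78 kHz > fs/2 = 13.07 kHz, folds to fs − 14.78 kHz = 11.36 kHz.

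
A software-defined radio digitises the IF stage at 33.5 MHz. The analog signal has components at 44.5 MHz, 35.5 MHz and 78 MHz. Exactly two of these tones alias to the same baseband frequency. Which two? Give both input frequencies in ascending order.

fs/2 = 16.75 MHz.
44.5 MHz mod fs = 11 MHz.
11 MHz ≤ fs/2 = 16.75 MHz, appears at 11 MHz.
35.5 MHz mod fs = 2 MHz.
2 MHz ≤ fs/2 = 16.75 MHz, appears at 2 MHz.
78 MHz mod fs = 11 MHz.
11 MHz ≤ fs/2 = 16.75 MHz, appears at 11 MHz.
44.5 MHz and 78 MHz both map to 11 MHz.

44.5 MHz, 78 MHz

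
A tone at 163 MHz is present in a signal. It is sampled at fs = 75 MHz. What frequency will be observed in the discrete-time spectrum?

163 MHz mod fs = 13 MHz.
13 MHz ≤ fs/2 = 37.5 MHz, appears at 13 MHz.

13 MHz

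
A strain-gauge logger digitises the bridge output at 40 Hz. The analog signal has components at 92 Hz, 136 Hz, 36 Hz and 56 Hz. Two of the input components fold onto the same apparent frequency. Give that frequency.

16 Hz

fs/2 = 20 Hz.
92 Hz mod fs = 12 Hz.
12 Hz ≤ fs/2 = 20 Hz, appears at 12 Hz.
136 Hz mod fs = 16 Hz.
16 Hz ≤ fs/2 = 20 Hz, appears at 16 Hz.
36 Hz > fs/2 = 20 Hz, folds to fs − 36 Hz = 4 Hz.
56 Hz mod fs = 16 Hz.
16 Hz ≤ fs/2 = 20 Hz, appears at 16 Hz.
56 Hz and 136 Hz both map to 16 Hz.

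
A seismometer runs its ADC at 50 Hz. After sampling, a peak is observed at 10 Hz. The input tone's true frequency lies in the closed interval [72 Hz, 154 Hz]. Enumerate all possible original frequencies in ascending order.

90 Hz, 110 Hz, 140 Hz

Frequencies that alias to 10 Hz are k·fs ± 10 Hz for integer k ≥ 0.
k=0: 10 Hz.
k=1: 40 Hz, 60 Hz.
k=2: 90 Hz, 110 Hz.
k=3: 140 Hz, 160 Hz.
k=4: 190 Hz, 210 Hz.
Within [72 Hz, 154 Hz]: 90 Hz, 110 Hz, 140 Hz.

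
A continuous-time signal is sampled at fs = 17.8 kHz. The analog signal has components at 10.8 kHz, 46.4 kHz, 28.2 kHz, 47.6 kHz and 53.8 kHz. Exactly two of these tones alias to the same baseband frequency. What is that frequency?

fs/2 = 8.9 kHz.
10.8 kHz > fs/2 = 8.9 kHz, folds to fs − 10.8 kHz = 7 kHz.
46.4 kHz mod fs = 10.8 kHz.
10.8 kHz > fs/2 = 8.9 kHz, folds to fs − 10.8 kHz = 7 kHz.
28.2 kHz mod fs = 10.4 kHz.
10.4 kHz > fs/2 = 8.9 kHz, folds to fs − 10.4 kHz = 7.4 kHz.
47.6 kHz mod fs = 12 kHz.
12 kHz > fs/2 = 8.9 kHz, folds to fs − 12 kHz = 5.8 kHz.
53.8 kHz mod fs = 0.4 kHz.
0.4 kHz ≤ fs/2 = 8.9 kHz, appears at 0.4 kHz.
10.8 kHz and 46.4 kHz both map to 7 kHz.

7 kHz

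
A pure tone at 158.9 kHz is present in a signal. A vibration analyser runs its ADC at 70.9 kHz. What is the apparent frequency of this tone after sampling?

17.1 kHz

158.9 kHz mod fs = 17.1 kHz.
17.1 kHz ≤ fs/2 = 35.45 kHz, appears at 17.1 kHz.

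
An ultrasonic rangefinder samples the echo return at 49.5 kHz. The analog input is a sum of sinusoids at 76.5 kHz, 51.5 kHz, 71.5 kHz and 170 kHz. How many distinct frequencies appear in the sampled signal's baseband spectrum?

4

fs/2 = 24.75 kHz.
76.5 kHz mod fs = 27 kHz.
27 kHz > fs/2 = 24.75 kHz, folds to fs − 27 kHz = 22.5 kHz.
51.5 kHz mod fs = 2 kHz.
2 kHz ≤ fs/2 = 24.75 kHz, appears at 2 kHz.
71.5 kHz mod fs = 22 kHz.
22 kHz ≤ fs/2 = 24.75 kHz, appears at 22 kHz.
170 kHz mod fs = 21.5 kHz.
21.5 kHz ≤ fs/2 = 24.75 kHz, appears at 21.5 kHz.
Distinct values: {2 kHz, 21.5 kHz, 22 kHz, 22.5 kHz} → 4.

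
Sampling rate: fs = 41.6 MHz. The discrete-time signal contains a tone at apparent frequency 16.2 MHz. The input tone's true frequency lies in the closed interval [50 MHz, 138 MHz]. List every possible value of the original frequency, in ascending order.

57.8 MHz, 67 MHz, 99.4 MHz, 108.6 MHz

Frequencies that alias to 16.2 MHz are k·fs ± 16.2 MHz for integer k ≥ 0.
k=0: 16.2 MHz.
k=1: 25.4 MHz, 57.8 MHz.
k=2: 67 MHz, 99.4 MHz.
k=3: 108.6 MHz, 141 MHz.
k=4: 150.2 MHz, 182.6 MHz.
Within [50 MHz, 138 MHz]: 57.8 MHz, 67 MHz, 99.4 MHz, 108.6 MHz.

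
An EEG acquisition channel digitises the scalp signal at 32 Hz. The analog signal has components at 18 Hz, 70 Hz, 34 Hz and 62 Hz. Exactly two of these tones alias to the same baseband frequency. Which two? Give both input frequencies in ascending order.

fs/2 = 16 Hz.
18 Hz > fs/2 = 16 Hz, folds to fs − 18 Hz = 14 Hz.
70 Hz mod fs = 6 Hz.
6 Hz ≤ fs/2 = 16 Hz, appears at 6 Hz.
34 Hz mod fs = 2 Hz.
2 Hz ≤ fs/2 = 16 Hz, appears at 2 Hz.
62 Hz mod fs = 30 Hz.
30 Hz > fs/2 = 16 Hz, folds to fs − 30 Hz = 2 Hz.
34 Hz and 62 Hz both map to 2 Hz.

34 Hz, 62 Hz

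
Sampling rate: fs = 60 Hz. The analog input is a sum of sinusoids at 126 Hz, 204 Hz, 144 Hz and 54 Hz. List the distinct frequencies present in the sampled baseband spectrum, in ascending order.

6 Hz, 24 Hz

fs/2 = 30 Hz.
126 Hz mod fs = 6 Hz.
6 Hz ≤ fs/2 = 30 Hz, appears at 6 Hz.
204 Hz mod fs = 24 Hz.
24 Hz ≤ fs/2 = 30 Hz, appears at 24 Hz.
144 Hz mod fs = 24 Hz.
24 Hz ≤ fs/2 = 30 Hz, appears at 24 Hz.
54 Hz > fs/2 = 30 Hz, folds to fs − 54 Hz = 6 Hz.
Distinct values: {6 Hz, 24 Hz}.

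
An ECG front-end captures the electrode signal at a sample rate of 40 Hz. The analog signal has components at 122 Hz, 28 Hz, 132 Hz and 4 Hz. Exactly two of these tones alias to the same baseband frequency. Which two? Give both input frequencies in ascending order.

fs/2 = 20 Hz.
122 Hz mod fs = 2 Hz.
2 Hz ≤ fs/2 = 20 Hz, appears at 2 Hz.
28 Hz > fs/2 = 20 Hz, folds to fs − 28 Hz = 12 Hz.
132 Hz mod fs = 12 Hz.
12 Hz ≤ fs/2 = 20 Hz, appears at 12 Hz.
4 Hz ≤ fs/2 = 20 Hz, passes unchanged.
28 Hz and 132 Hz both map to 12 Hz.

28 Hz, 132 Hz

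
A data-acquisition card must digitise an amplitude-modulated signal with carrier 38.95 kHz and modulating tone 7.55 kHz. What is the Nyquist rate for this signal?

93 kHz

AM sidebands sit at fc ± fm = 31.4 kHz and 46.5 kHz.
Highest-frequency component: 46.5 kHz.
Nyquist rate = 2 × 46.5 kHz = 93 kHz.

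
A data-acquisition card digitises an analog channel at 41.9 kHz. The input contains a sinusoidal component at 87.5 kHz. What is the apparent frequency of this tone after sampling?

3.7 kHz

87.5 kHz mod fs = 3.7 kHz.
3.7 kHz ≤ fs/2 = 20.95 kHz, appears at 3.7 kHz.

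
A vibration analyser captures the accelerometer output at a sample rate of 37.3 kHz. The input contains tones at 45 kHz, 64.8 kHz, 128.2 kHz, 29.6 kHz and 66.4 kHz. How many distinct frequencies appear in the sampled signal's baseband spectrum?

4

fs/2 = 18.65 kHz.
45 kHz mod fs = 7.7 kHz.
7.7 kHz ≤ fs/2 = 18.65 kHz, appears at 7.7 kHz.
64.8 kHz mod fs = 27.5 kHz.
27.5 kHz > fs/2 = 18.65 kHz, folds to fs − 27.5 kHz = 9.8 kHz.
128.2 kHz mod fs = 16.3 kHz.
16.3 kHz ≤ fs/2 = 18.65 kHz, appears at 16.3 kHz.
29.6 kHz > fs/2 = 18.65 kHz, folds to fs − 29.6 kHz = 7.7 kHz.
66.4 kHz mod fs = 29.1 kHz.
29.1 kHz > fs/2 = 18.65 kHz, folds to fs − 29.1 kHz = 8.2 kHz.
Distinct values: {7.7 kHz, 8.2 kHz, 9.8 kHz, 16.3 kHz} → 4.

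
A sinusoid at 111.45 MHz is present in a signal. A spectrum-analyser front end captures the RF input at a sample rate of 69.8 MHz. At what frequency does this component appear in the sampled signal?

111.45 MHz mod fs = 41.65 MHz.
41.65 MHz > fs/2 = 34.9 MHz, folds to fs − 41.65 MHz = 28.15 MHz.

28.15 MHz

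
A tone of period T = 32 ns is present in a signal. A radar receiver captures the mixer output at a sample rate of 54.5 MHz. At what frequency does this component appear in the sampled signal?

23.25 MHz

T = 32 ns → f = 1/T = 31.25 MHz.
31.25 MHz > fs/2 = 27.25 MHz, folds to fs − 31.25 MHz = 23.25 MHz.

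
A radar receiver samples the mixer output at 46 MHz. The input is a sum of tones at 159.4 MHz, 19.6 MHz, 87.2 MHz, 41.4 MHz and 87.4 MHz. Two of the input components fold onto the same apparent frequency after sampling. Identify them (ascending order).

fs/2 = 23 MHz.
159.4 MHz mod fs = 21.4 MHz.
21.4 MHz ≤ fs/2 = 23 MHz, appears at 21.4 MHz.
19.6 MHz ≤ fs/2 = 23 MHz, passes unchanged.
87.2 MHz mod fs = 41.2 MHz.
41.2 MHz > fs/2 = 23 MHz, folds to fs − 41.2 MHz = 4.8 MHz.
41.4 MHz > fs/2 = 23 MHz, folds to fs − 41.4 MHz = 4.6 MHz.
87.4 MHz mod fs = 41.4 MHz.
41.4 MHz > fs/2 = 23 MHz, folds to fs − 41.4 MHz = 4.6 MHz.
41.4 MHz and 87.4 MHz both map to 4.6 MHz.

41.4 MHz, 87.4 MHz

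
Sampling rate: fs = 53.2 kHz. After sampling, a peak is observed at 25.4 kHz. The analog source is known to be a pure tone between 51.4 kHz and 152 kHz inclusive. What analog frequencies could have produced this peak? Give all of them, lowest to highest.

78.6 kHz, 81 kHz, 131.8 kHz, 134.2 kHz

Frequencies that alias to 25.4 kHz are k·fs ± 25.4 kHz for integer k ≥ 0.
k=0: 25.4 kHz.
k=1: 27.8 kHz, 78.6 kHz.
k=2: 81 kHz, 131.8 kHz.
k=3: 134.2 kHz, 185 kHz.
k=4: 187.4 kHz, 238.2 kHz.
Within [51.4 kHz, 152 kHz]: 78.6 kHz, 81 kHz, 131.8 kHz, 134.2 kHz.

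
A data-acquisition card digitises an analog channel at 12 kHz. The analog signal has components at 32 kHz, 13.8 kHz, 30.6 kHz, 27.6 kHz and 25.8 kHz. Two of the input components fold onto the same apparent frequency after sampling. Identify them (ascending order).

13.8 kHz, 25.8 kHz

fs/2 = 6 kHz.
32 kHz mod fs = 8 kHz.
8 kHz > fs/2 = 6 kHz, folds to fs − 8 kHz = 4 kHz.
13.8 kHz mod fs = 1.8 kHz.
1.8 kHz ≤ fs/2 = 6 kHz, appears at 1.8 kHz.
30.6 kHz mod fs = 6.6 kHz.
6.6 kHz > fs/2 = 6 kHz, folds to fs − 6.6 kHz = 5.4 kHz.
27.6 kHz mod fs = 3.6 kHz.
3.6 kHz ≤ fs/2 = 6 kHz, appears at 3.6 kHz.
25.8 kHz mod fs = 1.8 kHz.
1.8 kHz ≤ fs/2 = 6 kHz, appears at 1.8 kHz.
13.8 kHz and 25.8 kHz both map to 1.8 kHz.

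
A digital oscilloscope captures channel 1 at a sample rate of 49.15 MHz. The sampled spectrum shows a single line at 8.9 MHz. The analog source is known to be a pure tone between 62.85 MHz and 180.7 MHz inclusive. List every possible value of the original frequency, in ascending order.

89.4 MHz, 107.2 MHz, 138.55 MHz, 156.35 MHz

Frequencies that alias to 8.9 MHz are k·fs ± 8.9 MHz for integer k ≥ 0.
k=0: 8.9 MHz.
k=1: 40.25 MHz, 58.05 MHz.
k=2: 89.4 MHz, 107.2 MHz.
k=3: 138.55 MHz, 156.35 MHz.
k=4: 187.7 MHz, 205.5 MHz.
Within [62.85 MHz, 180.7 MHz]: 89.4 MHz, 107.2 MHz, 138.55 MHz, 156.35 MHz.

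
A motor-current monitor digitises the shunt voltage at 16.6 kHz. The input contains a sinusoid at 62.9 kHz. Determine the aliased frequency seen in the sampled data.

62.9 kHz mod fs = 13.1 kHz.
13.1 kHz > fs/2 = 8.3 kHz, folds to fs − 13.1 kHz = 3.5 kHz.

3.5 kHz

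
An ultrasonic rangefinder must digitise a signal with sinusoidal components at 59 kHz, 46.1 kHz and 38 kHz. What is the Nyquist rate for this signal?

Highest-frequency component: 59 kHz.
Nyquist rate = 2 × 59 kHz = 118 kHz.

118 kHz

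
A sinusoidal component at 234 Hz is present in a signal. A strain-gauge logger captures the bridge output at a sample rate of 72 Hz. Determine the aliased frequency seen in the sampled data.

18 Hz

234 Hz mod fs = 18 Hz.
18 Hz ≤ fs/2 = 36 Hz, appears at 18 Hz.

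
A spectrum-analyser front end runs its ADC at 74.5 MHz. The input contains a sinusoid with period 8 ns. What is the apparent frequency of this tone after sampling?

24 MHz

T = 8 ns → f = 1/T = 125 MHz.
125 MHz mod fs = 50.5 MHz.
50.5 MHz > fs/2 = 37.25 MHz, folds to fs − 50.5 MHz = 24 MHz.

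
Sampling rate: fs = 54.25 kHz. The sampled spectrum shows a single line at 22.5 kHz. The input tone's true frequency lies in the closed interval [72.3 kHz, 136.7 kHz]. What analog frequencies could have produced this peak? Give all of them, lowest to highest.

Frequencies that alias to 22.5 kHz are k·fs ± 22.5 kHz for integer k ≥ 0.
k=0: 22.5 kHz.
k=1: 31.75 kHz, 76.75 kHz.
k=2: 86 kHz, 131 kHz.
k=3: 140.25 kHz, 185.25 kHz.
Within [72.3 kHz, 136.7 kHz]: 76.75 kHz, 86 kHz, 131 kHz.

76.75 kHz, 86 kHz, 131 kHz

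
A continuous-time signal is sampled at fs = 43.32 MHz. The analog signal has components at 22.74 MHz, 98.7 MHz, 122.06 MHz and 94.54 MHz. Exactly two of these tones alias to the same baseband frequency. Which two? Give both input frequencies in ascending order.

fs/2 = 21.66 MHz.
22.74 MHz > fs/2 = 21.66 MHz, folds to fs − 22.74 MHz = 20.58 MHz.
98.7 MHz mod fs = 12.06 MHz.
12.06 MHz ≤ fs/2 = 21.66 MHz, appears at 12.06 MHz.
122.06 MHz mod fs = 35.42 MHz.
35.42 MHz > fs/2 = 21.66 MHz, folds to fs − 35.42 MHz = 7.9 MHz.
94.54 MHz mod fs = 7.9 MHz.
7.9 MHz ≤ fs/2 = 21.66 MHz, appears at 7.9 MHz.
94.54 MHz and 122.06 MHz both map to 7.9 MHz.

94.54 MHz, 122.06 MHz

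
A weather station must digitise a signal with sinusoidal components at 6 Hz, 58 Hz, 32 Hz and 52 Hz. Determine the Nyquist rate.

Highest-frequency component: 58 Hz.
Nyquist rate = 2 × 58 Hz = 116 Hz.

116 Hz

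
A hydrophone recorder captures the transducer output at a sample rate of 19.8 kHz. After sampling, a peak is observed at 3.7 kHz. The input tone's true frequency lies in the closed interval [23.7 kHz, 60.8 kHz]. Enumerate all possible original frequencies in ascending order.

Frequencies that alias to 3.7 kHz are k·fs ± 3.7 kHz for integer k ≥ 0.
k=0: 3.7 kHz.
k=1: 16.1 kHz, 23.5 kHz.
k=2: 35.9 kHz, 43.3 kHz.
k=3: 55.7 kHz, 63.1 kHz.
k=4: 75.5 kHz, 82.9 kHz.
Within [23.7 kHz, 60.8 kHz]: 35.9 kHz, 43.3 kHz, 55.7 kHz.

35.9 kHz, 43.3 kHz, 55.7 kHz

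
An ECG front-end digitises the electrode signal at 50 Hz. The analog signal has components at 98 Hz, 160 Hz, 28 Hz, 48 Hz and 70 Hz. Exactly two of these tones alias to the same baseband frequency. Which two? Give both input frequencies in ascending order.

fs/2 = 25 Hz.
98 Hz mod fs = 48 Hz.
48 Hz > fs/2 = 25 Hz, folds to fs − 48 Hz = 2 Hz.
160 Hz mod fs = 10 Hz.
10 Hz ≤ fs/2 = 25 Hz, appears at 10 Hz.
28 Hz > fs/2 = 25 Hz, folds to fs − 28 Hz = 22 Hz.
48 Hz > fs/2 = 25 Hz, folds to fs − 48 Hz = 2 Hz.
70 Hz mod fs = 20 Hz.
20 Hz ≤ fs/2 = 25 Hz, appears at 20 Hz.
48 Hz and 98 Hz both map to 2 Hz.

48 Hz, 98 Hz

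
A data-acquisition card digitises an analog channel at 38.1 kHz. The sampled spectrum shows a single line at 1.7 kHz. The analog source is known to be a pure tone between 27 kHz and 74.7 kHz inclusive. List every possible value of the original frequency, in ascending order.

36.4 kHz, 39.8 kHz, 74.5 kHz

Frequencies that alias to 1.7 kHz are k·fs ± 1.7 kHz for integer k ≥ 0.
k=0: 1.7 kHz.
k=1: 36.4 kHz, 39.8 kHz.
k=2: 74.5 kHz, 77.9 kHz.
k=3: 112.6 kHz, 116 kHz.
Within [27 kHz, 74.7 kHz]: 36.4 kHz, 39.8 kHz, 74.5 kHz.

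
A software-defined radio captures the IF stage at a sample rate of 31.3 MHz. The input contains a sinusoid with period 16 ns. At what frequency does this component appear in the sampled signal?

0.1 MHz

T = 16 ns → f = 1/T = 62.5 MHz.
62.5 MHz mod fs = 31.2 MHz.
31.2 MHz > fs/2 = 15.65 MHz, folds to fs − 31.2 MHz = 0.1 MHz.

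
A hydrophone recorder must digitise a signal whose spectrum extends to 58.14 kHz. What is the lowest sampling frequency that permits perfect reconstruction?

Nyquist rate = 2 × 58.14 kHz = 116.28 kHz.

116.28 kHz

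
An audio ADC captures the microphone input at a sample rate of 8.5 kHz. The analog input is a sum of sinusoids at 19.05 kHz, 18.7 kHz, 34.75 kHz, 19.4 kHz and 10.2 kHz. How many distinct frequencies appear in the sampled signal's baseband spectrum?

fs/2 = 4.25 kHz.
19.05 kHz mod fs = 2.05 kHz.
2.05 kHz ≤ fs/2 = 4.25 kHz, appears at 2.05 kHz.
18.7 kHz mod fs = 1.7 kHz.
1.7 kHz ≤ fs/2 = 4.25 kHz, appears at 1.7 kHz.
34.75 kHz mod fs = 0.75 kHz.
0.75 kHz ≤ fs/2 = 4.25 kHz, appears at 0.75 kHz.
19.4 kHz mod fs = 2.4 kHz.
2.4 kHz ≤ fs/2 = 4.25 kHz, appears at 2.4 kHz.
10.2 kHz mod fs = 1.7 kHz.
1.7 kHz ≤ fs/2 = 4.25 kHz, appears at 1.7 kHz.
Distinct values: {0.75 kHz, 1.7 kHz, 2.05 kHz, 2.4 kHz} → 4.

4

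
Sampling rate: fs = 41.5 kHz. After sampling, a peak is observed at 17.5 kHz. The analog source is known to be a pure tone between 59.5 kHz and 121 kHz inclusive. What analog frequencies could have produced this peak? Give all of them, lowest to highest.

Frequencies that alias to 17.5 kHz are k·fs ± 17.5 kHz for integer k ≥ 0.
k=0: 17.5 kHz.
k=1: 24 kHz, 59 kHz.
k=2: 65.5 kHz, 100.5 kHz.
k=3: 107 kHz, 142 kHz.
k=4: 148.5 kHz, 183.5 kHz.
Within [59.5 kHz, 121 kHz]: 65.5 kHz, 100.5 kHz, 107 kHz.

65.5 kHz, 100.5 kHz, 107 kHz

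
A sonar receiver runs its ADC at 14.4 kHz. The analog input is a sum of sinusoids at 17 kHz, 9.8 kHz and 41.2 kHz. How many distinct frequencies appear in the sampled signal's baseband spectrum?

fs/2 = 7.2 kHz.
17 kHz mod fs = 2.6 kHz.
2.6 kHz ≤ fs/2 = 7.2 kHz, appears at 2.6 kHz.
9.8 kHz > fs/2 = 7.2 kHz, folds to fs − 9.8 kHz = 4.6 kHz.
41.2 kHz mod fs = 12.4 kHz.
12.4 kHz > fs/2 = 7.2 kHz, folds to fs − 12.4 kHz = 2 kHz.
Distinct values: {2 kHz, 2.6 kHz, 4.6 kHz} → 3.

3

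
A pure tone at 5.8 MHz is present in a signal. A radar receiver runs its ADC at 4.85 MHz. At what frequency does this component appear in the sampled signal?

5.8 MHz mod fs = 0.95 MHz.
0.95 MHz ≤ fs/2 = 2.425 MHz, appears at 0.95 MHz.

0.95 MHz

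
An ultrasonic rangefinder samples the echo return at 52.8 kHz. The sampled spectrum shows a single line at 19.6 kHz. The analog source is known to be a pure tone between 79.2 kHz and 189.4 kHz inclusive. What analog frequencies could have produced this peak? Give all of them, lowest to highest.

Frequencies that alias to 19.6 kHz are k·fs ± 19.6 kHz for integer k ≥ 0.
k=0: 19.6 kHz.
k=1: 33.2 kHz, 72.4 kHz.
k=2: 86 kHz, 125.2 kHz.
k=3: 138.8 kHz, 178 kHz.
k=4: 191.6 kHz, 230.8 kHz.
Within [79.2 kHz, 189.4 kHz]: 86 kHz, 125.2 kHz, 138.8 kHz, 178 kHz.

86 kHz, 125.2 kHz, 138.8 kHz, 178 kHz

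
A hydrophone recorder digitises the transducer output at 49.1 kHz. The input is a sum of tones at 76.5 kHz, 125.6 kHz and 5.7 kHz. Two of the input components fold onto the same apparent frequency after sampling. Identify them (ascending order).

fs/2 = 24.55 kHz.
76.5 kHz mod fs = 27.4 kHz.
27.4 kHz > fs/2 = 24.55 kHz, folds to fs − 27.4 kHz = 21.7 kHz.
125.6 kHz mod fs = 27.4 kHz.
27.4 kHz > fs/2 = 24.55 kHz, folds to fs − 27.4 kHz = 21.7 kHz.
5.7 kHz ≤ fs/2 = 24.55 kHz, passes unchanged.
76.5 kHz and 125.6 kHz both map to 21.7 kHz.

76.5 kHz, 125.6 kHz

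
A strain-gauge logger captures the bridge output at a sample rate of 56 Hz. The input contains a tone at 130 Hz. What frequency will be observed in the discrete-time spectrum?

130 Hz mod fs = 18 Hz.
18 Hz ≤ fs/2 = 28 Hz, appears at 18 Hz.

18 Hz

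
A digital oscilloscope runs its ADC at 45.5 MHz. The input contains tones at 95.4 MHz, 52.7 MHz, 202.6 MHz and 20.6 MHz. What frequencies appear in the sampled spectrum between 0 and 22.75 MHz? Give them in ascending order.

4.4 MHz, 7.2 MHz, 20.6 MHz

fs/2 = 22.75 MHz.
95.4 MHz mod fs = 4.4 MHz.
4.4 MHz ≤ fs/2 = 22.75 MHz, appears at 4.4 MHz.
52.7 MHz mod fs = 7.2 MHz.
7.2 MHz ≤ fs/2 = 22.75 MHz, appears at 7.2 MHz.
202.6 MHz mod fs = 20.6 MHz.
20.6 MHz ≤ fs/2 = 22.75 MHz, appears at 20.6 MHz.
20.6 MHz ≤ fs/2 = 22.75 MHz, passes unchanged.
Distinct values: {4.4 MHz, 7.2 MHz, 20.6 MHz}.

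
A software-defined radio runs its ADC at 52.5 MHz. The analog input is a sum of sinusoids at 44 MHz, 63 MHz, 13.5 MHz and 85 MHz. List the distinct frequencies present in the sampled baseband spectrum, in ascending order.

8.5 MHz, 10.5 MHz, 13.5 MHz, 20 MHz

fs/2 = 26.25 MHz.
44 MHz > fs/2 = 26.25 MHz, folds to fs − 44 MHz = 8.5 MHz.
63 MHz mod fs = 10.5 MHz.
10.5 MHz ≤ fs/2 = 26.25 MHz, appears at 10.5 MHz.
13.5 MHz ≤ fs/2 = 26.25 MHz, passes unchanged.
85 MHz mod fs = 32.5 MHz.
32.5 MHz > fs/2 = 26.25 MHz, folds to fs − 32.5 MHz = 20 MHz.
Distinct values: {8.5 MHz, 10.5 MHz, 13.5 MHz, 20 MHz}.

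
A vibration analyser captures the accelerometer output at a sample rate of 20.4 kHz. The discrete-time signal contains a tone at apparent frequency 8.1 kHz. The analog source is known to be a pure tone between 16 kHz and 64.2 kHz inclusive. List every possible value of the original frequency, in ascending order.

Frequencies that alias to 8.1 kHz are k·fs ± 8.1 kHz for integer k ≥ 0.
k=0: 8.1 kHz.
k=1: 12.3 kHz, 28.5 kHz.
k=2: 32.7 kHz, 48.9 kHz.
k=3: 53.1 kHz, 69.3 kHz.
k=4: 73.5 kHz, 89.7 kHz.
Within [16 kHz, 64.2 kHz]: 28.5 kHz, 32.7 kHz, 48.9 kHz, 53.1 kHz.

28.5 kHz, 32.7 kHz, 48.9 kHz, 53.1 kHz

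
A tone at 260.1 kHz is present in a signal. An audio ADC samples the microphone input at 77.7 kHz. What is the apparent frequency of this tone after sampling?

27 kHz

260.1 kHz mod fs = 27 kHz.
27 kHz ≤ fs/2 = 38.85 kHz, appears at 27 kHz.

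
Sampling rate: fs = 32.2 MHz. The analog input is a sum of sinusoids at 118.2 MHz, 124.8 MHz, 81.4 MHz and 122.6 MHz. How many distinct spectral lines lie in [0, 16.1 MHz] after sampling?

fs/2 = 16.1 MHz.
118.2 MHz mod fs = 21.6 MHz.
21.6 MHz > fs/2 = 16.1 MHz, folds to fs − 21.6 MHz = 10.6 MHz.
124.8 MHz mod fs = 28.2 MHz.
28.2 MHz > fs/2 = 16.1 MHz, folds to fs − 28.2 MHz = 4 MHz.
81.4 MHz mod fs = 17 MHz.
17 MHz > fs/2 = 16.1 MHz, folds to fs − 17 MHz = 15.2 MHz.
122.6 MHz mod fs = 26 MHz.
26 MHz > fs/2 = 16.1 MHz, folds to fs − 26 MHz = 6.2 MHz.
Distinct values: {4 MHz, 6.2 MHz, 10.6 MHz, 15.2 MHz} → 4.

4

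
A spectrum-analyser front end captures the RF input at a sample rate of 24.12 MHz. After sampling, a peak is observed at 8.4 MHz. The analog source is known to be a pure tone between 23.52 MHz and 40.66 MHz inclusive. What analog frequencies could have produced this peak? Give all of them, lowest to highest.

32.52 MHz, 39.84 MHz

Frequencies that alias to 8.4 MHz are k·fs ± 8.4 MHz for integer k ≥ 0.
k=0: 8.4 MHz.
k=1: 15.72 MHz, 32.52 MHz.
k=2: 39.84 MHz, 56.64 MHz.
k=3: 63.96 MHz, 80.76 MHz.
Within [23.52 MHz, 40.66 MHz]: 32.52 MHz, 39.84 MHz.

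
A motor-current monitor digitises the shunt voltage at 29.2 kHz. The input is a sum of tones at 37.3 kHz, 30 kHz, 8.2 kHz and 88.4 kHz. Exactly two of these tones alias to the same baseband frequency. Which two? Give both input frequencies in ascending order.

fs/2 = 14.6 kHz.
37.3 kHz mod fs = 8.1 kHz.
8.1 kHz ≤ fs/2 = 14.6 kHz, appears at 8.1 kHz.
30 kHz mod fs = 0.8 kHz.
0.8 kHz ≤ fs/2 = 14.6 kHz, appears at 0.8 kHz.
8.2 kHz ≤ fs/2 = 14.6 kHz, passes unchanged.
88.4 kHz mod fs = 0.8 kHz.
0.8 kHz ≤ fs/2 = 14.6 kHz, appears at 0.8 kHz.
30 kHz and 88.4 kHz both map to 0.8 kHz.

30 kHz, 88.4 kHz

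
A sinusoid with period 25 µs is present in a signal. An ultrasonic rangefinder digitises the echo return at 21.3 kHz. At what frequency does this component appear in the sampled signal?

2.6 kHz

T = 25 µs → f = 1/T = 40 kHz.
40 kHz mod fs = 18.7 kHz.
18.7 kHz > fs/2 = 10.65 kHz, folds to fs − 18.7 kHz = 2.6 kHz.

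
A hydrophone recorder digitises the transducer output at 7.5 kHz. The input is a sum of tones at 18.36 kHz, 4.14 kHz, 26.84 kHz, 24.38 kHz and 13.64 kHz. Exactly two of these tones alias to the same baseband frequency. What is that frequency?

3.36 kHz

fs/2 = 3.75 kHz.
18.36 kHz mod fs = 3.36 kHz.
3.36 kHz ≤ fs/2 = 3.75 kHz, appears at 3.36 kHz.
4.14 kHz > fs/2 = 3.75 kHz, folds to fs − 4.14 kHz = 3.36 kHz.
26.84 kHz mod fs = 4.34 kHz.
4.34 kHz > fs/2 = 3.75 kHz, folds to fs − 4.34 kHz = 3.16 kHz.
24.38 kHz mod fs = 1.88 kHz.
1.88 kHz ≤ fs/2 = 3.75 kHz, appears at 1.88 kHz.
13.64 kHz mod fs = 6.14 kHz.
6.14 kHz > fs/2 = 3.75 kHz, folds to fs − 6.14 kHz = 1.36 kHz.
4.14 kHz and 18.36 kHz both map to 3.36 kHz.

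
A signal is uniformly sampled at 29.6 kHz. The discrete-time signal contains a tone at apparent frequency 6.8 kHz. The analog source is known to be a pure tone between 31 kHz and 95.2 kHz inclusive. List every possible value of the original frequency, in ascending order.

Frequencies that alias to 6.8 kHz are k·fs ± 6.8 kHz for integer k ≥ 0.
k=0: 6.8 kHz.
k=1: 22.8 kHz, 36.4 kHz.
k=2: 52.4 kHz, 66 kHz.
k=3: 82 kHz, 95.6 kHz.
k=4: 111.6 kHz, 125.2 kHz.
Within [31 kHz, 95.2 kHz]: 36.4 kHz, 52.4 kHz, 66 kHz, 82 kHz.

36.4 kHz, 52.4 kHz, 66 kHz, 82 kHz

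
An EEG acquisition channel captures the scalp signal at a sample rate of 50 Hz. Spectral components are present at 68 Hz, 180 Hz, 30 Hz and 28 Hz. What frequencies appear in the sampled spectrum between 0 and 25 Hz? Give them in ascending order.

18 Hz, 20 Hz, 22 Hz

fs/2 = 25 Hz.
68 Hz mod fs = 18 Hz.
18 Hz ≤ fs/2 = 25 Hz, appears at 18 Hz.
180 Hz mod fs = 30 Hz.
30 Hz > fs/2 = 25 Hz, folds to fs − 30 Hz = 20 Hz.
30 Hz > fs/2 = 25 Hz, folds to fs − 30 Hz = 20 Hz.
28 Hz > fs/2 = 25 Hz, folds to fs − 28 Hz = 22 Hz.
Distinct values: {18 Hz, 20 Hz, 22 Hz}.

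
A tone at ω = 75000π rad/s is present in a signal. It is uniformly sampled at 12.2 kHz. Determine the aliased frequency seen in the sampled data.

ω = 75000π rad/s → f = ω/(2π) = 37500 Hz = 37.5 kHz.
37.5 kHz mod fs = 0.9 kHz.
0.9 kHz ≤ fs/2 = 6.1 kHz, appears at 0.9 kHz.

0.9 kHz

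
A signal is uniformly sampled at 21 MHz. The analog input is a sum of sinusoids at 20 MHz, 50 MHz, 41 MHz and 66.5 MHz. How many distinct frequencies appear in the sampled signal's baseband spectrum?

3

fs/2 = 10.5 MHz.
20 MHz > fs/2 = 10.5 MHz, folds to fs − 20 MHz = 1 MHz.
50 MHz mod fs = 8 MHz.
8 MHz ≤ fs/2 = 10.5 MHz, appears at 8 MHz.
41 MHz mod fs = 20 MHz.
20 MHz > fs/2 = 10.5 MHz, folds to fs − 20 MHz = 1 MHz.
66.5 MHz mod fs = 3.5 MHz.
3.5 MHz ≤ fs/2 = 10.5 MHz, appears at 3.5 MHz.
Distinct values: {1 MHz, 3.5 MHz, 8 MHz} → 3.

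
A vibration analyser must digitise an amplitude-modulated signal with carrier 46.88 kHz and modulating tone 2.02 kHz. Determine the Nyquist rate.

97.8 kHz

AM sidebands sit at fc ± fm = 44.86 kHz and 48.9 kHz.
Highest-frequency component: 48.9 kHz.
Nyquist rate = 2 × 48.9 kHz = 97.8 kHz.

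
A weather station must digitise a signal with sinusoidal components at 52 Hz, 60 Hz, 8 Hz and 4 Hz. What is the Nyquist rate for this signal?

120 Hz

Highest-frequency component: 60 Hz.
Nyquist rate = 2 × 60 Hz = 120 Hz.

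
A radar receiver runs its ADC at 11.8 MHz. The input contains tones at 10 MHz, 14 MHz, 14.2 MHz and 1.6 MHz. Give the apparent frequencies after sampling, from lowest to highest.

1.6 MHz, 1.8 MHz, 2.2 MHz, 2.4 MHz

fs/2 = 5.9 MHz.
10 MHz > fs/2 = 5.9 MHz, folds to fs − 10 MHz = 1.8 MHz.
14 MHz mod fs = 2.2 MHz.
2.2 MHz ≤ fs/2 = 5.9 MHz, appears at 2.2 MHz.
14.2 MHz mod fs = 2.4 MHz.
2.4 MHz ≤ fs/2 = 5.9 MHz, appears at 2.4 MHz.
1.6 MHz ≤ fs/2 = 5.9 MHz, passes unchanged.
Distinct values: {1.6 MHz, 1.8 MHz, 2.2 MHz, 2.4 MHz}.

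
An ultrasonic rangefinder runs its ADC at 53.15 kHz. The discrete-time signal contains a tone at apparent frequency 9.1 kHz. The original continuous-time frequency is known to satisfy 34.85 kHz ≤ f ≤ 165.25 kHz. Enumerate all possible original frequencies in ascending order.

44.05 kHz, 62.25 kHz, 97.2 kHz, 115.4 kHz, 150.35 kHz

Frequencies that alias to 9.1 kHz are k·fs ± 9.1 kHz for integer k ≥ 0.
k=0: 9.1 kHz.
k=1: 44.05 kHz, 62.25 kHz.
k=2: 97.2 kHz, 115.4 kHz.
k=3: 150.35 kHz, 168.55 kHz.
k=4: 203.5 kHz, 221.7 kHz.
Within [34.85 kHz, 165.25 kHz]: 44.05 kHz, 62.25 kHz, 97.2 kHz, 115.4 kHz, 150.35 kHz.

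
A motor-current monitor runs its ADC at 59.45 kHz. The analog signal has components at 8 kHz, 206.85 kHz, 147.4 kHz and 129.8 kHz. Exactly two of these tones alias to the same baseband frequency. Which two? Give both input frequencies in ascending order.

fs/2 = 29.725 kHz.
8 kHz ≤ fs/2 = 29.725 kHz, passes unchanged.
206.85 kHz mod fs = 28.5 kHz.
28.5 kHz ≤ fs/2 = 29.725 kHz, appears at 28.5 kHz.
147.4 kHz mod fs = 28.5 kHz.
28.5 kHz ≤ fs/2 = 29.725 kHz, appears at 28.5 kHz.
129.8 kHz mod fs = 10.9 kHz.
10.9 kHz ≤ fs/2 = 29.725 kHz, appears at 10.9 kHz.
147.4 kHz and 206.85 kHz both map to 28.5 kHz.

147.4 kHz, 206.85 kHz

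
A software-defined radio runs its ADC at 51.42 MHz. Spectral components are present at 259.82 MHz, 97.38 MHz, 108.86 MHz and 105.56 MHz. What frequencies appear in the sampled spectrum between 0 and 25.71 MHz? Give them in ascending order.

fs/2 = 25.71 MHz.
259.82 MHz mod fs = 2.72 MHz.
2.72 MHz ≤ fs/2 = 25.71 MHz, appears at 2.72 MHz.
97.38 MHz mod fs = 45.96 MHz.
45.96 MHz > fs/2 = 25.71 MHz, folds to fs − 45.96 MHz = 5.46 MHz.
108.86 MHz mod fs = 6.02 MHz.
6.02 MHz ≤ fs/2 = 25.71 MHz, appears at 6.02 MHz.
105.56 MHz mod fs = 2.72 MHz.
2.72 MHz ≤ fs/2 = 25.71 MHz, appears at 2.72 MHz.
Distinct values: {2.72 MHz, 5.46 MHz, 6.02 MHz}.

2.72 MHz, 5.46 MHz, 6.02 MHz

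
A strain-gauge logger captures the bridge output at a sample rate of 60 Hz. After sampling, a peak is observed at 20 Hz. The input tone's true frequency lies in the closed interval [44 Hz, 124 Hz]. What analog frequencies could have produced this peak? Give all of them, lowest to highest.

Frequencies that alias to 20 Hz are k·fs ± 20 Hz for integer k ≥ 0.
k=0: 20 Hz.
k=1: 40 Hz, 80 Hz.
k=2: 100 Hz, 140 Hz.
k=3: 160 Hz, 200 Hz.
Within [44 Hz, 124 Hz]: 80 Hz, 100 Hz.

80 Hz, 100 Hz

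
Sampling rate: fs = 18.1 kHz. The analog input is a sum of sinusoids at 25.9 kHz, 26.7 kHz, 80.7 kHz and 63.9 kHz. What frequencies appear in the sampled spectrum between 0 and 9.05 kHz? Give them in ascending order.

7.8 kHz, 8.3 kHz, 8.5 kHz, 8.6 kHz

fs/2 = 9.05 kHz.
25.9 kHz mod fs = 7.8 kHz.
7.8 kHz ≤ fs/2 = 9.05 kHz, appears at 7.8 kHz.
26.7 kHz mod fs = 8.6 kHz.
8.6 kHz ≤ fs/2 = 9.05 kHz, appears at 8.6 kHz.
80.7 kHz mod fs = 8.3 kHz.
8.3 kHz ≤ fs/2 = 9.05 kHz, appears at 8.3 kHz.
63.9 kHz mod fs = 9.6 kHz.
9.6 kHz > fs/2 = 9.05 kHz, folds to fs − 9.6 kHz = 8.5 kHz.
Distinct values: {7.8 kHz, 8.3 kHz, 8.5 kHz, 8.6 kHz}.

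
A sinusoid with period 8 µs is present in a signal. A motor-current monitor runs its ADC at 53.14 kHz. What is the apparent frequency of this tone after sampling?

T = 8 µs → f = 1/T = 125 kHz.
125 kHz mod fs = 18.72 kHz.
18.72 kHz ≤ fs/2 = 26.57 kHz, appears at 18.72 kHz.

18.72 kHz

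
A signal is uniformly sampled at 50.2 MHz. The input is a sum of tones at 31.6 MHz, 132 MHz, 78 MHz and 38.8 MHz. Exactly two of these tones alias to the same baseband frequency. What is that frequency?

fs/2 = 25.1 MHz.
31.6 MHz > fs/2 = 25.1 MHz, folds to fs − 31.6 MHz = 18.6 MHz.
132 MHz mod fs = 31.6 MHz.
31.6 MHz > fs/2 = 25.1 MHz, folds to fs − 31.6 MHz = 18.6 MHz.
78 MHz mod fs = 27.8 MHz.
27.8 MHz > fs/2 = 25.1 MHz, folds to fs − 27.8 MHz = 22.4 MHz.
38.8 MHz > fs/2 = 25.1 MHz, folds to fs − 38.8 MHz = 11.4 MHz.
31.6 MHz and 132 MHz both map to 18.6 MHz.

18.6 MHz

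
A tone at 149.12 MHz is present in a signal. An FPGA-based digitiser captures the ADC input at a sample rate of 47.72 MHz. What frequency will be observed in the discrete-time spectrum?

5.96 MHz

149.12 MHz mod fs = 5.96 MHz.
5.96 MHz ≤ fs/2 = 23.86 MHz, appears at 5.96 MHz.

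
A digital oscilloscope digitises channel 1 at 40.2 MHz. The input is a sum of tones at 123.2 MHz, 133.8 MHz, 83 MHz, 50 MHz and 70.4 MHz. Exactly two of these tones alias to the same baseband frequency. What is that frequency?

2.6 MHz

fs/2 = 20.1 MHz.
123.2 MHz mod fs = 2.6 MHz.
2.6 MHz ≤ fs/2 = 20.1 MHz, appears at 2.6 MHz.
133.8 MHz mod fs = 13.2 MHz.
13.2 MHz ≤ fs/2 = 20.1 MHz, appears at 13.2 MHz.
83 MHz mod fs = 2.6 MHz.
2.6 MHz ≤ fs/2 = 20.1 MHz, appears at 2.6 MHz.
50 MHz mod fs = 9.8 MHz.
9.8 MHz ≤ fs/2 = 20.1 MHz, appears at 9.8 MHz.
70.4 MHz mod fs = 30.2 MHz.
30.2 MHz > fs/2 = 20.1 MHz, folds to fs − 30.2 MHz = 10 MHz.
83 MHz and 123.2 MHz both map to 2.6 MHz.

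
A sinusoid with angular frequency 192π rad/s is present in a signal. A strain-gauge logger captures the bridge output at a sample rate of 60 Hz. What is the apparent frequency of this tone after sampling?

ω = 192π rad/s → f = ω/(2π) = 96 Hz.
96 Hz mod fs = 36 Hz.
36 Hz > fs/2 = 30 Hz, folds to fs − 36 Hz = 24 Hz.

24 Hz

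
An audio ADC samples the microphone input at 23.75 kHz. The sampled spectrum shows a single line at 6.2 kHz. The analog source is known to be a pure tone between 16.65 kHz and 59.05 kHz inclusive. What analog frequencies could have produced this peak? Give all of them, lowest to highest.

Frequencies that alias to 6.2 kHz are k·fs ± 6.2 kHz for integer k ≥ 0.
k=0: 6.2 kHz.
k=1: 17.55 kHz, 29.95 kHz.
k=2: 41.3 kHz, 53.7 kHz.
k=3: 65.05 kHz, 77.45 kHz.
Within [16.65 kHz, 59.05 kHz]: 17.55 kHz, 29.95 kHz, 41.3 kHz, 53.7 kHz.

17.55 kHz, 29.95 kHz, 41.3 kHz, 53.7 kHz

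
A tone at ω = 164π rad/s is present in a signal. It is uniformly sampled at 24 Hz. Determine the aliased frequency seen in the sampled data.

ω = 164π rad/s → f = ω/(2π) = 82 Hz.
82 Hz mod fs = 10 Hz.
10 Hz ≤ fs/2 = 12 Hz, appears at 10 Hz.

10 Hz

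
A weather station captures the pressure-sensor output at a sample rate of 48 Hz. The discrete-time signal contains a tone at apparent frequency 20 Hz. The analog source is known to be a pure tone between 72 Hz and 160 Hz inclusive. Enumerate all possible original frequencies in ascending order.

Frequencies that alias to 20 Hz are k·fs ± 20 Hz for integer k ≥ 0.
k=0: 20 Hz.
k=1: 28 Hz, 68 Hz.
k=2: 76 Hz, 116 Hz.
k=3: 124 Hz, 164 Hz.
k=4: 172 Hz, 212 Hz.
Within [72 Hz, 160 Hz]: 76 Hz, 116 Hz, 124 Hz.

76 Hz, 116 Hz, 124 Hz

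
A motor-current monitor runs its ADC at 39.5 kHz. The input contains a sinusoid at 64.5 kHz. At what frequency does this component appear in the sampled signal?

14.5 kHz

64.5 kHz mod fs = 25 kHz.
25 kHz > fs/2 = 19.75 kHz, folds to fs − 25 kHz = 14.5 kHz.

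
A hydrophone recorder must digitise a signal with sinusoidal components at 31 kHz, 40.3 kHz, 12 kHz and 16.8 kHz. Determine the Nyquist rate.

Highest-frequency component: 40.3 kHz.
Nyquist rate = 2 × 40.3 kHz = 80.6 kHz.

80.6 kHz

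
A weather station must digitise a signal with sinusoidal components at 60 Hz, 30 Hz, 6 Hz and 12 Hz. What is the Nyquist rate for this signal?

120 Hz

Highest-frequency component: 60 Hz.
Nyquist rate = 2 × 60 Hz = 120 Hz.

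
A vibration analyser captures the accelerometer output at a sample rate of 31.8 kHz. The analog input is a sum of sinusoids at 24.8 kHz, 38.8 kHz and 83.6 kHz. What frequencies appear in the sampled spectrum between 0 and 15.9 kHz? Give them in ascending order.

fs/2 = 15.9 kHz.
24.8 kHz > fs/2 = 15.9 kHz, folds to fs − 24.8 kHz = 7 kHz.
38.8 kHz mod fs = 7 kHz.
7 kHz ≤ fs/2 = 15.9 kHz, appears at 7 kHz.
83.6 kHz mod fs = 20 kHz.
20 kHz > fs/2 = 15.9 kHz, folds to fs − 20 kHz = 11.8 kHz.
Distinct values: {7 kHz, 11.8 kHz}.

7 kHz, 11.8 kHz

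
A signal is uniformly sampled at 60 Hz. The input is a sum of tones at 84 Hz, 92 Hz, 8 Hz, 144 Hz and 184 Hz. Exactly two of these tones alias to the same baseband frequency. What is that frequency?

24 Hz

fs/2 = 30 Hz.
84 Hz mod fs = 24 Hz.
24 Hz ≤ fs/2 = 30 Hz, appears at 24 Hz.
92 Hz mod fs = 32 Hz.
32 Hz > fs/2 = 30 Hz, folds to fs − 32 Hz = 28 Hz.
8 Hz ≤ fs/2 = 30 Hz, passes unchanged.
144 Hz mod fs = 24 Hz.
24 Hz ≤ fs/2 = 30 Hz, appears at 24 Hz.
184 Hz mod fs = 4 Hz.
4 Hz ≤ fs/2 = 30 Hz, appears at 4 Hz.
84 Hz and 144 Hz both map to 24 Hz.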